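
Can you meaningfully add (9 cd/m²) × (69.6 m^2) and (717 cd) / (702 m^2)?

Dimensions:
  (9 cd/m²) × (69.6 m^2):  [m⁻²·cd] · [m²] = cd
  (717 cd) / (702 m^2):  [cd] / [m²] = m⁻²·cd
cd ≠ m⁻²·cd, so they cannot be added.

No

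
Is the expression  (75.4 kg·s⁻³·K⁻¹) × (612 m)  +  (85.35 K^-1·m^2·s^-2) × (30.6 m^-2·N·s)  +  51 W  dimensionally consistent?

Reduce each to base SI dimensions:
  (75.4 kg·s⁻³·K⁻¹) × (612 m):  [kg·s⁻³·K⁻¹] · [m] = kg·m·s⁻³·K⁻¹
  (85.35 K^-1·m^2·s^-2) × (30.6 m^-2·N·s):  [m²·s⁻²·K⁻¹] · [kg·m⁻¹·s⁻¹] = kg·m·s⁻³·K⁻¹
  51 W:  W = J·s⁻¹ = kg·m²·s⁻³
The terms do not share a single dimension (kg·m²·s⁻³ vs kg·m·s⁻³·K⁻¹).

No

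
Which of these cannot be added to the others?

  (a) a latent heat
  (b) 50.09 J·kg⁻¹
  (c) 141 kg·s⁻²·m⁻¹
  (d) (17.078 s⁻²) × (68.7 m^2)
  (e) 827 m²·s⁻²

(c)

Work out the base dimensions of each:
  (a) [latent heat] = m²·s⁻²
  (b) J·kg⁻¹ = N·m·kg⁻¹ = m²·s⁻²
  (c) kg·m⁻¹·s⁻²
  (d) [s⁻²] · [m²] = m²·s⁻²
  (e) m²·s⁻²
All reduce to m²·s⁻² except (c), which is kg·m⁻¹·s⁻².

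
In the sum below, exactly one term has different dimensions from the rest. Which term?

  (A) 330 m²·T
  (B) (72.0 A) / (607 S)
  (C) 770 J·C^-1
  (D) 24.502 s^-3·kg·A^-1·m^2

(A)

In SI base units:
  (A) T·m² = Wb·m⁻²·m² = kg·m²·s⁻²·A⁻¹
  (B) [A] / [kg⁻¹·m⁻²·s³·A²] = kg·m²·s⁻³·A⁻¹
  (C) J·C⁻¹ = N·m·(s·A)⁻¹ = kg·m²·s⁻³·A⁻¹
  (D) kg·m²·s⁻³·A⁻¹
All reduce to kg·m²·s⁻³·A⁻¹ except (A), which is kg·m²·s⁻²·A⁻¹.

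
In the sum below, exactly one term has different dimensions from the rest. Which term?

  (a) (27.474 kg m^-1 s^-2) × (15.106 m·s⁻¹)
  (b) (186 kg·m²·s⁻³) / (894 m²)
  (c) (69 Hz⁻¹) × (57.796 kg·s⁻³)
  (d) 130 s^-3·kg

Work out the base dimensions of each:
  (a) [kg·m⁻¹·s⁻²] · [m·s⁻¹] = kg·s⁻³
  (b) [kg·m²·s⁻³] / [m²] = kg·s⁻³
  (c) [s] · [kg·s⁻³] = kg·s⁻²
  (d) kg·s⁻³
All reduce to kg·s⁻³ except (c), which is kg·s⁻².

(c)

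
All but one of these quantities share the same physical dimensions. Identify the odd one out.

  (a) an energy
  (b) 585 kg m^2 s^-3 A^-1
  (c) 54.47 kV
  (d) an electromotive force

(a)

In SI base units:
  (a) [energy] = kg·m²·s⁻²
  (b) kg·m²·s⁻³·A⁻¹
  (c) V = J·C⁻¹ = kg·m²·s⁻³·A⁻¹
  (d) [electromotive force] = kg·m²·s⁻³·A⁻¹
All reduce to kg·m²·s⁻³·A⁻¹ except (a), which is kg·m²·s⁻².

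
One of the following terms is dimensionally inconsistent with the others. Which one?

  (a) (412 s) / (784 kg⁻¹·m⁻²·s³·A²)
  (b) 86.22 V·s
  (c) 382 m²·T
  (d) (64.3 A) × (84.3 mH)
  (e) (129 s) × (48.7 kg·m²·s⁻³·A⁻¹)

(a)

In SI base units:
  (a) [s] / [kg⁻¹·m⁻²·s³·A²] = kg·m²·s⁻²·A⁻²
  (b) V·s = J·C⁻¹·s = kg·m²·s⁻²·A⁻¹
  (c) T·m² = Wb·m⁻²·m² = kg·m²·s⁻²·A⁻¹
  (d) [A] · [kg·m²·s⁻²·A⁻²] = kg·m²·s⁻²·A⁻¹
  (e) [s] · [kg·m²·s⁻³·A⁻¹] = kg·m²·s⁻²·A⁻¹
All reduce to kg·m²·s⁻²·A⁻¹ except (a), which is kg·m²·s⁻²·A⁻².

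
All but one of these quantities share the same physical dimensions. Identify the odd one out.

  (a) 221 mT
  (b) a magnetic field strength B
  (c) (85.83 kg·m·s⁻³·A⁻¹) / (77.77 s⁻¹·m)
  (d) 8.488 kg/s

Dimensions:
  (a) T = Wb·m⁻² = kg·s⁻²·A⁻¹
  (b) [magnetic field strength B] = kg·s⁻²·A⁻¹
  (c) [kg·m·s⁻³·A⁻¹] / [m·s⁻¹] = kg·s⁻²·A⁻¹
  (d) kg·s⁻¹
All reduce to kg·s⁻²·A⁻¹ except (d), which is kg·s⁻¹.

(d)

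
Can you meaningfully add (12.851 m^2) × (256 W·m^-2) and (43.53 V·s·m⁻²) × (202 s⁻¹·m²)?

In SI base units:
  (12.851 m^2) × (256 W·m^-2):  [m²] · [kg·s⁻³] = kg·m²·s⁻³
  (43.53 V·s·m⁻²) × (202 s⁻¹·m²):  [kg·s⁻²·A⁻¹] · [m²·s⁻¹] = kg·m²·s⁻³·A⁻¹
kg·m²·s⁻³ ≠ kg·m²·s⁻³·A⁻¹, so they cannot be added.

No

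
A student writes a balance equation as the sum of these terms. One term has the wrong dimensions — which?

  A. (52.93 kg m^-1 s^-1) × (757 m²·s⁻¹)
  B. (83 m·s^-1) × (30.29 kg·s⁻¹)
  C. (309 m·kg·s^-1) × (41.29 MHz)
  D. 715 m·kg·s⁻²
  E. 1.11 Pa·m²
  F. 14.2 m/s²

F.

Expand each in SI base units:
  A. [kg·m⁻¹·s⁻¹] · [m²·s⁻¹] = kg·m·s⁻²
  B. [m·s⁻¹] · [kg·s⁻¹] = kg·m·s⁻²
  C. [kg·m·s⁻¹] · [s⁻¹] = kg·m·s⁻²
  D. kg·m·s⁻²
  E. Pa·m² = N·m⁻²·m² = kg·m·s⁻²
  F. m·s⁻²
All reduce to kg·m·s⁻² except F., which is m·s⁻².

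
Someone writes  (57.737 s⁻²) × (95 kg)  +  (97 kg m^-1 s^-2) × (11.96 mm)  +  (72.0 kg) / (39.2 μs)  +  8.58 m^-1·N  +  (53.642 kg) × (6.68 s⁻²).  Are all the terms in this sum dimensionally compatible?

Work out the base dimensions of each:
  (57.737 s⁻²) × (95 kg):  [s⁻²] · [kg] = kg·s⁻²
  (97 kg m^-1 s^-2) × (11.96 mm):  [kg·m⁻¹·s⁻²] · [m] = kg·s⁻²
  (72.0 kg) / (39.2 μs):  [kg] / [s] = kg·s⁻¹
  8.58 m^-1·N:  N·m⁻¹ = kg·m·s⁻²·m⁻¹ = kg·s⁻²
  (53.642 kg) × (6.68 s⁻²):  [kg] · [s⁻²] = kg·s⁻²
The terms do not share a single dimension (kg·s⁻² vs kg·s⁻¹).

No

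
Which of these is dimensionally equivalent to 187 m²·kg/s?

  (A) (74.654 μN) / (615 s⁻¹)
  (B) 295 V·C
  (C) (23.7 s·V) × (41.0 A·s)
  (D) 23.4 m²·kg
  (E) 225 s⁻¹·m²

(C)

Reference: kg·m²·s⁻¹.
Each option:
  (A) [kg·m·s⁻²] / [s⁻¹] = kg·m·s⁻¹
  (B) C·V = s·A·J·C⁻¹ = kg·m²·s⁻²
  (C) [kg·m²·s⁻²·A⁻¹] · [s·A] = kg·m²·s⁻¹  ← same
  (D) kg·m²
  (E) m²·s⁻¹
Only (C) matches kg·m²·s⁻¹.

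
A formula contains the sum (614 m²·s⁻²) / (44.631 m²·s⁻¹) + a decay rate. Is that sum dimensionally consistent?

Expand each in SI base units:
  (614 m²·s⁻²) / (44.631 m²·s⁻¹):  [m²·s⁻²] / [m²·s⁻¹] = s⁻¹
  a decay rate:  [decay rate] = s⁻¹
Both are s⁻¹, so they have the same dimensions and can be added.

Yes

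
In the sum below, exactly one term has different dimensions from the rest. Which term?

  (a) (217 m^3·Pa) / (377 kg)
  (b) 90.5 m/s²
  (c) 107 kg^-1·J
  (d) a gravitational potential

Dimensions:
  (a) [kg·m²·s⁻²] / [kg] = m²·s⁻²
  (b) m·s⁻²
  (c) J·kg⁻¹ = N·m·kg⁻¹ = m²·s⁻²
  (d) [gravitational potential] = m²·s⁻²
All reduce to m²·s⁻² except (b), which is m·s⁻².

(b)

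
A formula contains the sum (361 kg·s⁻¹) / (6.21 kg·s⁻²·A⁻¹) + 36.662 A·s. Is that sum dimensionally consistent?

Yes

In SI base units:
  (361 kg·s⁻¹) / (6.21 kg·s⁻²·A⁻¹):  [kg·s⁻¹] / [kg·s⁻²·A⁻¹] = s·A
  36.662 A·s:  A·s = s·A
Both are s·A, so they have the same dimensions and can be added.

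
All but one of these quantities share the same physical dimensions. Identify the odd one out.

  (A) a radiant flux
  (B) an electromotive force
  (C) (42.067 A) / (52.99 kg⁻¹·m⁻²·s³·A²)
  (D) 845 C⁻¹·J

Work out the base dimensions of each:
  (A) [radiant flux] = kg·m²·s⁻³
  (B) [electromotive force] = kg·m²·s⁻³·A⁻¹
  (C) [A] / [kg⁻¹·m⁻²·s³·A²] = kg·m²·s⁻³·A⁻¹
  (D) J·C⁻¹ = N·m·(s·A)⁻¹ = kg·m²·s⁻³·A⁻¹
All reduce to kg·m²·s⁻³·A⁻¹ except (A), which is kg·m²·s⁻³.

(A)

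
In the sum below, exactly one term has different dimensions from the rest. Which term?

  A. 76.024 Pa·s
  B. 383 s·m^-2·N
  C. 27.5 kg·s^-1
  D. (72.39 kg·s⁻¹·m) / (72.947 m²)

C.

Work out the base dimensions of each:
  A. Pa·s = N·m⁻²·s = kg·m⁻¹·s⁻¹
  B. N·s·m⁻² = kg·m·s⁻²·s·m⁻² = kg·m⁻¹·s⁻¹
  C. kg·s⁻¹
  D. [kg·m·s⁻¹] / [m²] = kg·m⁻¹·s⁻¹
All reduce to kg·m⁻¹·s⁻¹ except C., which is kg·s⁻¹.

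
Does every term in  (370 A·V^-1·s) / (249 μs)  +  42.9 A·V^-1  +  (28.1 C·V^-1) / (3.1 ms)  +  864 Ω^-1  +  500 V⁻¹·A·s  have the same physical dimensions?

In SI base units:
  (370 A·V^-1·s) / (249 μs):  [kg⁻¹·m⁻²·s⁴·A²] / [s] = kg⁻¹·m⁻²·s³·A²
  42.9 A·V^-1:  A·V⁻¹ = A·(J·C⁻¹)⁻¹ = kg⁻¹·m⁻²·s³·A²
  (28.1 C·V^-1) / (3.1 ms):  [kg⁻¹·m⁻²·s⁴·A²] / [s] = kg⁻¹·m⁻²·s³·A²
  864 Ω^-1:  Ω⁻¹ = (V·A⁻¹)⁻¹ = kg⁻¹·m⁻²·s³·A²
  500 V⁻¹·A·s:  A·s·V⁻¹ = A·s·(J·C⁻¹)⁻¹ = kg⁻¹·m⁻²·s⁴·A²
The terms do not share a single dimension (kg⁻¹·m⁻²·s³·A² vs kg⁻¹·m⁻²·s⁴·A²).

No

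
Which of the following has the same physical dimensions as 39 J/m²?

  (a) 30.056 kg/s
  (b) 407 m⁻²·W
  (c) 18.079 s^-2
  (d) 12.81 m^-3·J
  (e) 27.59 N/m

Reference: J·m⁻² = N·m·m⁻² = kg·s⁻².
Each option:
  (a) kg·s⁻¹
  (b) W·m⁻² = J·s⁻¹·m⁻² = kg·s⁻³
  (c) s⁻²
  (d) J·m⁻³ = N·m·m⁻³ = kg·m⁻¹·s⁻²
  (e) N·m⁻¹ = kg·m·s⁻²·m⁻¹ = kg·s⁻²  ← same
Only (e) matches kg·s⁻².

(e)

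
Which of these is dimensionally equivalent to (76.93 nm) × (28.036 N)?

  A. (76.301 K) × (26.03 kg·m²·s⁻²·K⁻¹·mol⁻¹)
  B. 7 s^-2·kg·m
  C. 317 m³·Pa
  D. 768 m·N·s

Reference: [m] · [kg·m·s⁻²] = kg·m²·s⁻².
Each option:
  A. [K] · [kg·m²·s⁻²·K⁻¹·mol⁻¹] = kg·m²·s⁻²·mol⁻¹
  B. kg·m·s⁻²
  C. Pa·m³ = N·m⁻²·m³ = kg·m²·s⁻²  ← same
  D. N·m·s = kg·m·s⁻²·m·s = kg·m²·s⁻¹
Only C. matches kg·m²·s⁻².

C.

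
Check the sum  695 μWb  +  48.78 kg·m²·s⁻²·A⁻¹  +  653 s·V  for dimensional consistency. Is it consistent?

Yes

Dimensions:
  695 μWb:  Wb = V·s = kg·m²·s⁻²·A⁻¹
  48.78 kg·m²·s⁻²·A⁻¹:  kg·m²·s⁻²·A⁻¹
  653 s·V:  V·s = J·C⁻¹·s = kg·m²·s⁻²·A⁻¹
Every term reduces to kg·m²·s⁻²·A⁻¹.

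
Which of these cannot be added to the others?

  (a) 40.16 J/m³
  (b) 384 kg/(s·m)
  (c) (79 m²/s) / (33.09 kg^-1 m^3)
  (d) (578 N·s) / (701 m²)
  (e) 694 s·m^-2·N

(a)

In SI base units:
  (a) J·m⁻³ = N·m·m⁻³ = kg·m⁻¹·s⁻²
  (b) kg·m⁻¹·s⁻¹
  (c) [m²·s⁻¹] / [kg⁻¹·m³] = kg·m⁻¹·s⁻¹
  (d) [kg·m·s⁻¹] / [m²] = kg·m⁻¹·s⁻¹
  (e) N·s·m⁻² = kg·m·s⁻²·s·m⁻² = kg·m⁻¹·s⁻¹
All reduce to kg·m⁻¹·s⁻¹ except (a), which is kg·m⁻¹·s⁻².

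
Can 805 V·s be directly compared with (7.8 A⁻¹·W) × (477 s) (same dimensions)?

Yes

Reduce each to base SI dimensions:
  805 V·s:  V·s = J·C⁻¹·s = kg·m²·s⁻²·A⁻¹
  (7.8 A⁻¹·W) × (477 s):  [kg·m²·s⁻³·A⁻¹] · [s] = kg·m²·s⁻²·A⁻¹
Both are kg·m²·s⁻²·A⁻¹, so they have the same dimensions and can be added.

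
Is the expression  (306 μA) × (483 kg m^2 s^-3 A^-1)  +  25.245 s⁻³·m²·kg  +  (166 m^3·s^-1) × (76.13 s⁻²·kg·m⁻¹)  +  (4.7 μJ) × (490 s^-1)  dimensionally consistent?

Work out the base dimensions of each:
  (306 μA) × (483 kg m^2 s^-3 A^-1):  [A] · [kg·m²·s⁻³·A⁻¹] = kg·m²·s⁻³
  25.245 s⁻³·m²·kg:  kg·m²·s⁻³
  (166 m^3·s^-1) × (76.13 s⁻²·kg·m⁻¹):  [m³·s⁻¹] · [kg·m⁻¹·s⁻²] = kg·m²·s⁻³
  (4.7 μJ) × (490 s^-1):  [kg·m²·s⁻²] · [s⁻¹] = kg·m²·s⁻³
Every term reduces to kg·m²·s⁻³.

Yes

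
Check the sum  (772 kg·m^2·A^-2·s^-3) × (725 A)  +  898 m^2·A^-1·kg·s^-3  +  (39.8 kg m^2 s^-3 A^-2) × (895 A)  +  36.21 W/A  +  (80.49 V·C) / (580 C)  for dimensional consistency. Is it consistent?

In SI base units:
  (772 kg·m^2·A^-2·s^-3) × (725 A):  [kg·m²·s⁻³·A⁻²] · [A] = kg·m²·s⁻³·A⁻¹
  898 m^2·A^-1·kg·s^-3:  kg·m²·s⁻³·A⁻¹
  (39.8 kg m^2 s^-3 A^-2) × (895 A):  [kg·m²·s⁻³·A⁻²] · [A] = kg·m²·s⁻³·A⁻¹
  36.21 W/A:  W·A⁻¹ = J·s⁻¹·A⁻¹ = kg·m²·s⁻³·A⁻¹
  (80.49 V·C) / (580 C):  [kg·m²·s⁻²] / [s·A] = kg·m²·s⁻³·A⁻¹
Every term reduces to kg·m²·s⁻³·A⁻¹.

Yes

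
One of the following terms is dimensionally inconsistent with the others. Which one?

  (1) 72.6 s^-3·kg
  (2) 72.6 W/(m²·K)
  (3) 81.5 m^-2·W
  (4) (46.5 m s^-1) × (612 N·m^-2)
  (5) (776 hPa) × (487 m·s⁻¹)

In SI base units:
  (1) kg·s⁻³
  (2) W·m⁻²·K⁻¹ = J·s⁻¹·m⁻²·K⁻¹ = kg·s⁻³·K⁻¹
  (3) W·m⁻² = J·s⁻¹·m⁻² = kg·s⁻³
  (4) [m·s⁻¹] · [kg·m⁻¹·s⁻²] = kg·s⁻³
  (5) [kg·m⁻¹·s⁻²] · [m·s⁻¹] = kg·s⁻³
All reduce to kg·s⁻³ except (2), which is kg·s⁻³·K⁻¹.

(2)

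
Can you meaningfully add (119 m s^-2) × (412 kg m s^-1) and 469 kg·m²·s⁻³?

Work out the base dimensions of each:
  (119 m s^-2) × (412 kg m s^-1):  [m·s⁻²] · [kg·m·s⁻¹] = kg·m²·s⁻³
  469 kg·m²·s⁻³:  kg·m²·s⁻³
Both are kg·m²·s⁻³, so they have the same dimensions and can be added.

Yes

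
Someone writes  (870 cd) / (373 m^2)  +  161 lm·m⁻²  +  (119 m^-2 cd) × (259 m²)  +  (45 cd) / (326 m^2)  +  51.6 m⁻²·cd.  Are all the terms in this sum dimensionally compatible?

No

In SI base units:
  (870 cd) / (373 m^2):  [cd] / [m²] = m⁻²·cd
  161 lm·m⁻²:  lm·m⁻² = cd·m⁻² = m⁻²·cd
  (119 m^-2 cd) × (259 m²):  [m⁻²·cd] · [m²] = cd
  (45 cd) / (326 m^2):  [cd] / [m²] = m⁻²·cd
  51.6 m⁻²·cd:  cd·m⁻² = m⁻²·cd
The terms do not share a single dimension (cd vs m⁻²·cd).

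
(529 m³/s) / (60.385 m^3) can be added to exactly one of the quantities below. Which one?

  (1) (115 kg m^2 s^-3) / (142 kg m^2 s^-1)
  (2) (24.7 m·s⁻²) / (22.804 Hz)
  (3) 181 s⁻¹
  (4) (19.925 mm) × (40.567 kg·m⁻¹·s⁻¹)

Reference: [m³·s⁻¹] / [m³] = s⁻¹.
Each option:
  (1) [kg·m²·s⁻³] / [kg·m²·s⁻¹] = s⁻²
  (2) [m·s⁻²] / [s⁻¹] = m·s⁻¹
  (3) s⁻¹  ← same
  (4) [m] · [kg·m⁻¹·s⁻¹] = kg·s⁻¹
Only (3) matches s⁻¹.

(3)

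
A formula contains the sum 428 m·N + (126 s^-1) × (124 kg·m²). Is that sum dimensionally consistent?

Work out the base dimensions of each:
  428 m·N:  N·m = kg·m·s⁻²·m = kg·m²·s⁻²
  (126 s^-1) × (124 kg·m²):  [s⁻¹] · [kg·m²] = kg·m²·s⁻¹
kg·m²·s⁻² ≠ kg·m²·s⁻¹, so they cannot be added.

No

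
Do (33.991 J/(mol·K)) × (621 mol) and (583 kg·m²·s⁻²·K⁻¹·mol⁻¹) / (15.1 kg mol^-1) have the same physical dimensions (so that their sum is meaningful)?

No

Expand each in SI base units:
  (33.991 J/(mol·K)) × (621 mol):  [kg·m²·s⁻²·K⁻¹·mol⁻¹] · [mol] = kg·m²·s⁻²·K⁻¹
  (583 kg·m²·s⁻²·K⁻¹·mol⁻¹) / (15.1 kg mol^-1):  [kg·m²·s⁻²·K⁻¹·mol⁻¹] / [kg·mol⁻¹] = m²·s⁻²·K⁻¹
kg·m²·s⁻²·K⁻¹ ≠ m²·s⁻²·K⁻¹, so they cannot be added.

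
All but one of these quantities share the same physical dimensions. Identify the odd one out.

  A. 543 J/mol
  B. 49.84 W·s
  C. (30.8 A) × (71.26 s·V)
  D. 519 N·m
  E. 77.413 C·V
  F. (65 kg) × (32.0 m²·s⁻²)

A.

Dimensions:
  A. J·mol⁻¹ = N·m·mol⁻¹ = kg·m²·s⁻²·mol⁻¹
  B. W·s = J·s⁻¹·s = kg·m²·s⁻²
  C. [A] · [kg·m²·s⁻²·A⁻¹] = kg·m²·s⁻²
  D. N·m = kg·m·s⁻²·m = kg·m²·s⁻²
  E. C·V = s·A·J·C⁻¹ = kg·m²·s⁻²
  F. [kg] · [m²·s⁻²] = kg·m²·s⁻²
All reduce to kg·m²·s⁻² except A., which is kg·m²·s⁻²·mol⁻¹.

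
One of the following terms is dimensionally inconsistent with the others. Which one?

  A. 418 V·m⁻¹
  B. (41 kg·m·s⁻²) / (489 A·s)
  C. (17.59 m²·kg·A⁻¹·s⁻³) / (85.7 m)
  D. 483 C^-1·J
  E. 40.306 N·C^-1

D.

Expand each in SI base units:
  A. V·m⁻¹ = J·C⁻¹·m⁻¹ = kg·m·s⁻³·A⁻¹
  B. [kg·m·s⁻²] / [s·A] = kg·m·s⁻³·A⁻¹
  C. [kg·m²·s⁻³·A⁻¹] / [m] = kg·m·s⁻³·A⁻¹
  D. J·C⁻¹ = N·m·(s·A)⁻¹ = kg·m²·s⁻³·A⁻¹
  E. N·C⁻¹ = kg·m·s⁻²·(s·A)⁻¹ = kg·m·s⁻³·A⁻¹
All reduce to kg·m·s⁻³·A⁻¹ except D., which is kg·m²·s⁻³·A⁻¹.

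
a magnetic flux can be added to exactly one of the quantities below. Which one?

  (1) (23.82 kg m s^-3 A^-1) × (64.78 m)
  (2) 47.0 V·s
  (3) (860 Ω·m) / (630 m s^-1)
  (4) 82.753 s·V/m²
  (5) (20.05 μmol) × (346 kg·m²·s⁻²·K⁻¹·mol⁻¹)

Reference: [magnetic flux] = kg·m²·s⁻²·A⁻¹.
Each option:
  (1) [kg·m·s⁻³·A⁻¹] · [m] = kg·m²·s⁻³·A⁻¹
  (2) V·s = J·C⁻¹·s = kg·m²·s⁻²·A⁻¹  ← same
  (3) [kg·m³·s⁻³·A⁻²] / [m·s⁻¹] = kg·m²·s⁻²·A⁻²
  (4) V·s·m⁻² = J·C⁻¹·s·m⁻² = kg·s⁻²·A⁻¹
  (5) [mol] · [kg·m²·s⁻²·K⁻¹·mol⁻¹] = kg·m²·s⁻²·K⁻¹
Only (2) matches kg·m²·s⁻²·A⁻¹.

(2)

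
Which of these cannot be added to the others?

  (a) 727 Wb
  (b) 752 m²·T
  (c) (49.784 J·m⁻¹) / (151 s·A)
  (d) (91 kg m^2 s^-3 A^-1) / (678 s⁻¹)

(c)

Work out the base dimensions of each:
  (a) Wb = V·s = kg·m²·s⁻²·A⁻¹
  (b) T·m² = Wb·m⁻²·m² = kg·m²·s⁻²·A⁻¹
  (c) [kg·m·s⁻²] / [s·A] = kg·m·s⁻³·A⁻¹
  (d) [kg·m²·s⁻³·A⁻¹] / [s⁻¹] = kg·m²·s⁻²·A⁻¹
All reduce to kg·m²·s⁻²·A⁻¹ except (c), which is kg·m·s⁻³·A⁻¹.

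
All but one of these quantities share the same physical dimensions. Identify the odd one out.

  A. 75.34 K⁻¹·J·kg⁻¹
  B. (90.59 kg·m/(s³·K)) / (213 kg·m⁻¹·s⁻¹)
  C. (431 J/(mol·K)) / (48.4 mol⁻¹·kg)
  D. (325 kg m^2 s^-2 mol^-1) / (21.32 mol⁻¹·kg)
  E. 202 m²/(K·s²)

Dimensions:
  A. J·kg⁻¹·K⁻¹ = N·m·kg⁻¹·K⁻¹ = m²·s⁻²·K⁻¹
  B. [kg·m·s⁻³·K⁻¹] / [kg·m⁻¹·s⁻¹] = m²·s⁻²·K⁻¹
  C. [kg·m²·s⁻²·K⁻¹·mol⁻¹] / [kg·mol⁻¹] = m²·s⁻²·K⁻¹
  D. [kg·m²·s⁻²·mol⁻¹] / [kg·mol⁻¹] = m²·s⁻²
  E. m²·s⁻²·K⁻¹
All reduce to m²·s⁻²·K⁻¹ except D., which is m²·s⁻².

D.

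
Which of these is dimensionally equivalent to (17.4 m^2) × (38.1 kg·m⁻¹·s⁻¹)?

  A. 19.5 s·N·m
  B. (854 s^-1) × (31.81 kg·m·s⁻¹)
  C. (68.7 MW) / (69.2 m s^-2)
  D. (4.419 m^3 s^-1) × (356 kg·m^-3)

C.

Reference: [m²] · [kg·m⁻¹·s⁻¹] = kg·m·s⁻¹.
Each option:
  A. N·m·s = kg·m·s⁻²·m·s = kg·m²·s⁻¹
  B. [s⁻¹] · [kg·m·s⁻¹] = kg·m·s⁻²
  C. [kg·m²·s⁻³] / [m·s⁻²] = kg·m·s⁻¹  ← same
  D. [m³·s⁻¹] · [kg·m⁻³] = kg·s⁻¹
Only C. matches kg·m·s⁻¹.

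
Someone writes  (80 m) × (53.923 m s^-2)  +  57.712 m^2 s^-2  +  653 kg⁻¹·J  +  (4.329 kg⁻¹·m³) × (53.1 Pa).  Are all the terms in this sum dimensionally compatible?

Yes

Expand each in SI base units:
  (80 m) × (53.923 m s^-2):  [m] · [m·s⁻²] = m²·s⁻²
  57.712 m^2 s^-2:  m²·s⁻²
  653 kg⁻¹·J:  J·kg⁻¹ = N·m·kg⁻¹ = m²·s⁻²
  (4.329 kg⁻¹·m³) × (53.1 Pa):  [kg⁻¹·m³] · [kg·m⁻¹·s⁻²] = m²·s⁻²
Every term reduces to m²·s⁻².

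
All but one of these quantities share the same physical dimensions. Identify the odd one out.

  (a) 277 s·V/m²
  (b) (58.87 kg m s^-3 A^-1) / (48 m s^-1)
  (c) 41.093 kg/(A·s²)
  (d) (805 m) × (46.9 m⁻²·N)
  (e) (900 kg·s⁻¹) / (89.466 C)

(d)

Reduce each to base SI dimensions:
  (a) V·s·m⁻² = J·C⁻¹·s·m⁻² = kg·s⁻²·A⁻¹
  (b) [kg·m·s⁻³·A⁻¹] / [m·s⁻¹] = kg·s⁻²·A⁻¹
  (c) kg·s⁻²·A⁻¹
  (d) [m] · [kg·m⁻¹·s⁻²] = kg·s⁻²
  (e) [kg·s⁻¹] / [s·A] = kg·s⁻²·A⁻¹
All reduce to kg·s⁻²·A⁻¹ except (d), which is kg·s⁻².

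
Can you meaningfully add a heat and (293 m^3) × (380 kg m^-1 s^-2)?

Yes

Work out the base dimensions of each:
  a heat:  [heat] = kg·m²·s⁻²
  (293 m^3) × (380 kg m^-1 s^-2):  [m³] · [kg·m⁻¹·s⁻²] = kg·m²·s⁻²
Both are kg·m²·s⁻², so they have the same dimensions and can be added.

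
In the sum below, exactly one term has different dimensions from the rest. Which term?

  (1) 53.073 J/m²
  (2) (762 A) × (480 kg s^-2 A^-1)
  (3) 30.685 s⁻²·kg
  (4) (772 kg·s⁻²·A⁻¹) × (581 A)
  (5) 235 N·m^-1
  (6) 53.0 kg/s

(6)

In SI base units:
  (1) J·m⁻² = N·m·m⁻² = kg·s⁻²
  (2) [A] · [kg·s⁻²·A⁻¹] = kg·s⁻²
  (3) kg·s⁻²
  (4) [kg·s⁻²·A⁻¹] · [A] = kg·s⁻²
  (5) N·m⁻¹ = kg·m·s⁻²·m⁻¹ = kg·s⁻²
  (6) kg·s⁻¹
All reduce to kg·s⁻² except (6), which is kg·s⁻¹.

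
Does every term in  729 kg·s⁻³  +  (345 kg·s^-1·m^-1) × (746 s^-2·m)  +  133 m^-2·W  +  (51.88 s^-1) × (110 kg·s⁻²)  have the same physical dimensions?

Work out the base dimensions of each:
  729 kg·s⁻³:  kg·s⁻³
  (345 kg·s^-1·m^-1) × (746 s^-2·m):  [kg·m⁻¹·s⁻¹] · [m·s⁻²] = kg·s⁻³
  133 m^-2·W:  W·m⁻² = J·s⁻¹·m⁻² = kg·s⁻³
  (51.88 s^-1) × (110 kg·s⁻²):  [s⁻¹] · [kg·s⁻²] = kg·s⁻³
Every term reduces to kg·s⁻³.

Yes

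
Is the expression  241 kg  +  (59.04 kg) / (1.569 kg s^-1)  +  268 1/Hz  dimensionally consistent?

Reduce each to base SI dimensions:
  241 kg:  kg
  (59.04 kg) / (1.569 kg s^-1):  [kg] / [kg·s⁻¹] = s
  268 1/Hz:  Hz⁻¹ = (s⁻¹)⁻¹ = s
The terms do not share a single dimension (kg vs s).

No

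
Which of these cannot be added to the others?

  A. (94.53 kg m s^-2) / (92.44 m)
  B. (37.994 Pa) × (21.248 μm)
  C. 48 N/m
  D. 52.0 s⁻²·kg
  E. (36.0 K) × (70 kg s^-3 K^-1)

E.

Dimensions:
  A. [kg·m·s⁻²] / [m] = kg·s⁻²
  B. [kg·m⁻¹·s⁻²] · [m] = kg·s⁻²
  C. N·m⁻¹ = kg·m·s⁻²·m⁻¹ = kg·s⁻²
  D. kg·s⁻²
  E. [K] · [kg·s⁻³·K⁻¹] = kg·s⁻³
All reduce to kg·s⁻² except E., which is kg·s⁻³.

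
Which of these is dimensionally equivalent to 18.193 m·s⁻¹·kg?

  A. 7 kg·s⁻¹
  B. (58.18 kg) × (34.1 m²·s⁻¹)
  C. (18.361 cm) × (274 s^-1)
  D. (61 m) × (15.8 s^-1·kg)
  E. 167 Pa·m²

D.

Reference: kg·m·s⁻¹.
Each option:
  A. kg·s⁻¹
  B. [kg] · [m²·s⁻¹] = kg·m²·s⁻¹
  C. [m] · [s⁻¹] = m·s⁻¹
  D. [m] · [kg·s⁻¹] = kg·m·s⁻¹  ← same
  E. Pa·m² = N·m⁻²·m² = kg·m·s⁻²
Only D. matches kg·m·s⁻¹.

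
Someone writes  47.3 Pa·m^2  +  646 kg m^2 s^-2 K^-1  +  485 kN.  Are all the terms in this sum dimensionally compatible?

Work out the base dimensions of each:
  47.3 Pa·m^2:  Pa·m² = N·m⁻²·m² = kg·m·s⁻²
  646 kg m^2 s^-2 K^-1:  kg·m²·s⁻²·K⁻¹
  485 kN:  N = kg·m·s⁻²
The terms do not share a single dimension (kg·m²·s⁻²·K⁻¹ vs kg·m·s⁻²).

No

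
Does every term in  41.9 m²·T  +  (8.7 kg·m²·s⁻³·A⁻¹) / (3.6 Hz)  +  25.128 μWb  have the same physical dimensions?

Yes

Expand each in SI base units:
  41.9 m²·T:  T·m² = Wb·m⁻²·m² = kg·m²·s⁻²·A⁻¹
  (8.7 kg·m²·s⁻³·A⁻¹) / (3.6 Hz):  [kg·m²·s⁻³·A⁻¹] / [s⁻¹] = kg·m²·s⁻²·A⁻¹
  25.128 μWb:  Wb = V·s = kg·m²·s⁻²·A⁻¹
Every term reduces to kg·m²·s⁻²·A⁻¹.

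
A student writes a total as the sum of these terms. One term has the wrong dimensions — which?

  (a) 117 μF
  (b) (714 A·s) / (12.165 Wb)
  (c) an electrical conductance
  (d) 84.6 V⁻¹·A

Reduce each to base SI dimensions:
  (a) F = C·V⁻¹ = kg⁻¹·m⁻²·s⁴·A²
  (b) [s·A] / [kg·m²·s⁻²·A⁻¹] = kg⁻¹·m⁻²·s³·A²
  (c) [electrical conductance] = kg⁻¹·m⁻²·s³·A²
  (d) A·V⁻¹ = A·(J·C⁻¹)⁻¹ = kg⁻¹·m⁻²·s³·A²
All reduce to kg⁻¹·m⁻²·s³·A² except (a), which is kg⁻¹·m⁻²·s⁴·A².

(a)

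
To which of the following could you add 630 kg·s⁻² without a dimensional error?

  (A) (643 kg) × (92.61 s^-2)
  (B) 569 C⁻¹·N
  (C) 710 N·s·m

Reference: kg·s⁻².
Each option:
  (A) [kg] · [s⁻²] = kg·s⁻²  ← same
  (B) N·C⁻¹ = kg·m·s⁻²·(s·A)⁻¹ = kg·m·s⁻³·A⁻¹
  (C) N·m·s = kg·m·s⁻²·m·s = kg·m²·s⁻¹
Only (A) matches kg·s⁻².

(A)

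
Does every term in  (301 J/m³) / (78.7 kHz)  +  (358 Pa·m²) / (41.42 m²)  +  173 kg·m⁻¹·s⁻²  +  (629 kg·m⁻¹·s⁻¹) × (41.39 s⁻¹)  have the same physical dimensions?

No

Expand each in SI base units:
  (301 J/m³) / (78.7 kHz):  [kg·m⁻¹·s⁻²] / [s⁻¹] = kg·m⁻¹·s⁻¹
  (358 Pa·m²) / (41.42 m²):  [kg·m·s⁻²] / [m²] = kg·m⁻¹·s⁻²
  173 kg·m⁻¹·s⁻²:  kg·m⁻¹·s⁻²
  (629 kg·m⁻¹·s⁻¹) × (41.39 s⁻¹):  [kg·m⁻¹·s⁻¹] · [s⁻¹] = kg·m⁻¹·s⁻²
The terms do not share a single dimension (kg·m⁻¹·s⁻² vs kg·m⁻¹·s⁻¹).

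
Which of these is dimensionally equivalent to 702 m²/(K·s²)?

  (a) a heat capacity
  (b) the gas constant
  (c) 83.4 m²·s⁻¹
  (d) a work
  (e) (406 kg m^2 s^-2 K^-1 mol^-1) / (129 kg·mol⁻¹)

Reference: m²·s⁻²·K⁻¹.
Each option:
  (a) [heat capacity] = kg·m²·s⁻²·K⁻¹
  (b) [gas constant] = kg·m²·s⁻²·K⁻¹·mol⁻¹
  (c) m²·s⁻¹
  (d) [work] = kg·m²·s⁻²
  (e) [kg·m²·s⁻²·K⁻¹·mol⁻¹] / [kg·mol⁻¹] = m²·s⁻²·K⁻¹  ← same
Only (e) matches m²·s⁻²·K⁻¹.

(e)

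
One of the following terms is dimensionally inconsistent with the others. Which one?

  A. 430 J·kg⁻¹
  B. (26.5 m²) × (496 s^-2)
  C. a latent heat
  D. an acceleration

Reduce each to base SI dimensions:
  A. J·kg⁻¹ = N·m·kg⁻¹ = m²·s⁻²
  B. [m²] · [s⁻²] = m²·s⁻²
  C. [latent heat] = m²·s⁻²
  D. [acceleration] = m·s⁻²
All reduce to m²·s⁻² except D., which is m·s⁻².

D.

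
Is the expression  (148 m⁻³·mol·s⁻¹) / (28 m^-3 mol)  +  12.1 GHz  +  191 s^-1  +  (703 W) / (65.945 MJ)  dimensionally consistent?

Dimensions:
  (148 m⁻³·mol·s⁻¹) / (28 m^-3 mol):  [m⁻³·s⁻¹·mol] / [m⁻³·mol] = s⁻¹
  12.1 GHz:  Hz = s⁻¹
  191 s^-1:  s⁻¹
  (703 W) / (65.945 MJ):  [kg·m²·s⁻³] / [kg·m²·s⁻²] = s⁻¹
Every term reduces to s⁻¹.

Yes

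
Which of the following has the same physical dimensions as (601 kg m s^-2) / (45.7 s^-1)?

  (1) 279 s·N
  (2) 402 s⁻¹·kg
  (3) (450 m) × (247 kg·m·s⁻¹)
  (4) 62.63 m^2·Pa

(1)

Reference: [kg·m·s⁻²] / [s⁻¹] = kg·m·s⁻¹.
Each option:
  (1) N·s = kg·m·s⁻²·s = kg·m·s⁻¹  ← same
  (2) kg·s⁻¹
  (3) [m] · [kg·m·s⁻¹] = kg·m²·s⁻¹
  (4) Pa·m² = N·m⁻²·m² = kg·m·s⁻²
Only (1) matches kg·m·s⁻¹.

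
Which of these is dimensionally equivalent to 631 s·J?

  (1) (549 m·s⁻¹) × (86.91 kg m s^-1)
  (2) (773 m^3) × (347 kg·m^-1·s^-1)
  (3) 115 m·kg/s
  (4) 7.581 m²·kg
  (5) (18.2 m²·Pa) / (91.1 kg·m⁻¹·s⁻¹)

Reference: J·s = N·m·s = kg·m²·s⁻¹.
Each option:
  (1) [m·s⁻¹] · [kg·m·s⁻¹] = kg·m²·s⁻²
  (2) [m³] · [kg·m⁻¹·s⁻¹] = kg·m²·s⁻¹  ← same
  (3) kg·m·s⁻¹
  (4) kg·m²
  (5) [kg·m·s⁻²] / [kg·m⁻¹·s⁻¹] = m²·s⁻¹
Only (2) matches kg·m²·s⁻¹.

(2)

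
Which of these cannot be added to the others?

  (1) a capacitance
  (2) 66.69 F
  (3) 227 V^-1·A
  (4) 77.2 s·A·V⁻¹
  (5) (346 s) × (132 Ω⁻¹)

(3)

Work out the base dimensions of each:
  (1) [capacitance] = kg⁻¹·m⁻²·s⁴·A²
  (2) F = C·V⁻¹ = kg⁻¹·m⁻²·s⁴·A²
  (3) A·V⁻¹ = A·(J·C⁻¹)⁻¹ = kg⁻¹·m⁻²·s³·A²
  (4) A·s·V⁻¹ = A·s·(J·C⁻¹)⁻¹ = kg⁻¹·m⁻²·s⁴·A²
  (5) [s] · [kg⁻¹·m⁻²·s³·A²] = kg⁻¹·m⁻²·s⁴·A²
All reduce to kg⁻¹·m⁻²·s⁴·A² except (3), which is kg⁻¹·m⁻²·s³·A².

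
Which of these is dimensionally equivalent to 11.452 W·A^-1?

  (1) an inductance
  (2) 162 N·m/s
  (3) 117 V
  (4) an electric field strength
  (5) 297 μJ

(3)

Reference: W·A⁻¹ = J·s⁻¹·A⁻¹ = kg·m²·s⁻³·A⁻¹.
Each option:
  (1) [inductance] = kg·m²·s⁻²·A⁻²
  (2) N·m·s⁻¹ = kg·m·s⁻²·m·s⁻¹ = kg·m²·s⁻³
  (3) V = J·C⁻¹ = kg·m²·s⁻³·A⁻¹  ← same
  (4) [electric field strength] = kg·m·s⁻³·A⁻¹
  (5) J = N·m = kg·m²·s⁻²
Only (3) matches kg·m²·s⁻³·A⁻¹.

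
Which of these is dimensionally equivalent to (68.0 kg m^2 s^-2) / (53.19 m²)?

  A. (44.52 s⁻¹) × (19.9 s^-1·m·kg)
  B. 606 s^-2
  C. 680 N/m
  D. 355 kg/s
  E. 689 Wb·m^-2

C.

Reference: [kg·m²·s⁻²] / [m²] = kg·s⁻².
Each option:
  A. [s⁻¹] · [kg·m·s⁻¹] = kg·m·s⁻²
  B. s⁻²
  C. N·m⁻¹ = kg·m·s⁻²·m⁻¹ = kg·s⁻²  ← same
  D. kg·s⁻¹
  E. Wb·m⁻² = V·s·m⁻² = kg·s⁻²·A⁻¹
Only C. matches kg·s⁻².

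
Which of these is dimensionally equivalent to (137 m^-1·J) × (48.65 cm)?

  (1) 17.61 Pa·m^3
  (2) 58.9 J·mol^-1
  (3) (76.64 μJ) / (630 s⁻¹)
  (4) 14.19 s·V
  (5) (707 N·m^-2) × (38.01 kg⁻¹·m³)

Reference: [kg·m·s⁻²] · [m] = kg·m²·s⁻².
Each option:
  (1) Pa·m³ = N·m⁻²·m³ = kg·m²·s⁻²  ← same
  (2) J·mol⁻¹ = N·m·mol⁻¹ = kg·m²·s⁻²·mol⁻¹
  (3) [kg·m²·s⁻²] / [s⁻¹] = kg·m²·s⁻¹
  (4) V·s = J·C⁻¹·s = kg·m²·s⁻²·A⁻¹
  (5) [kg·m⁻¹·s⁻²] · [kg⁻¹·m³] = m²·s⁻²
Only (1) matches kg·m²·s⁻².

(1)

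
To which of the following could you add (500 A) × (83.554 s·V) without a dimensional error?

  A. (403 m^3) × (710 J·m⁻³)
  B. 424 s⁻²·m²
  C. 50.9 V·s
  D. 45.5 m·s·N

A.

Reference: [A] · [kg·m²·s⁻²·A⁻¹] = kg·m²·s⁻².
Each option:
  A. [m³] · [kg·m⁻¹·s⁻²] = kg·m²·s⁻²  ← same
  B. m²·s⁻²
  C. V·s = J·C⁻¹·s = kg·m²·s⁻²·A⁻¹
  D. N·m·s = kg·m·s⁻²·m·s = kg·m²·s⁻¹
Only A. matches kg·m²·s⁻².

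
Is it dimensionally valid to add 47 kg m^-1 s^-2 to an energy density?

Yes

Reduce each to base SI dimensions:
  47 kg m^-1 s^-2:  kg·m⁻¹·s⁻²
  an energy density:  [energy density] = kg·m⁻¹·s⁻²
Both are kg·m⁻¹·s⁻², so they have the same dimensions and can be added.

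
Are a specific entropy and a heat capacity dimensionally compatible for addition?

In SI base units:
  a specific entropy:  [specific entropy] = m²·s⁻²·K⁻¹
  a heat capacity:  [heat capacity] = kg·m²·s⁻²·K⁻¹
m²·s⁻²·K⁻¹ ≠ kg·m²·s⁻²·K⁻¹, so they cannot be added.

No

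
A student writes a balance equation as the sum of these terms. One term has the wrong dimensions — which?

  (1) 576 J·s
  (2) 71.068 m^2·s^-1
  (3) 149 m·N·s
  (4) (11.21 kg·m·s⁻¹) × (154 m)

Work out the base dimensions of each:
  (1) J·s = N·m·s = kg·m²·s⁻¹
  (2) m²·s⁻¹
  (3) N·m·s = kg·m·s⁻²·m·s = kg·m²·s⁻¹
  (4) [kg·m·s⁻¹] · [m] = kg·m²·s⁻¹
All reduce to kg·m²·s⁻¹ except (2), which is m²·s⁻¹.

(2)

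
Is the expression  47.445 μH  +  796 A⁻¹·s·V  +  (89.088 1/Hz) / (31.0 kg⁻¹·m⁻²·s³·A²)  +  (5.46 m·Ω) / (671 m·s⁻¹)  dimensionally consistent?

Yes

Reduce each to base SI dimensions:
  47.445 μH:  H = V·s·A⁻¹ = kg·m²·s⁻²·A⁻²
  796 A⁻¹·s·V:  V·s·A⁻¹ = J·C⁻¹·s·A⁻¹ = kg·m²·s⁻²·A⁻²
  (89.088 1/Hz) / (31.0 kg⁻¹·m⁻²·s³·A²):  [s] / [kg⁻¹·m⁻²·s³·A²] = kg·m²·s⁻²·A⁻²
  (5.46 m·Ω) / (671 m·s⁻¹):  [kg·m³·s⁻³·A⁻²] / [m·s⁻¹] = kg·m²·s⁻²·A⁻²
Every term reduces to kg·m²·s⁻²·A⁻².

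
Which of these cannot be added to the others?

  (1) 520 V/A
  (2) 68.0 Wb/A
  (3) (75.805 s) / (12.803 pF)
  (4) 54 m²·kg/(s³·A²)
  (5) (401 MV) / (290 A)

(2)

Expand each in SI base units:
  (1) V·A⁻¹ = J·C⁻¹·A⁻¹ = kg·m²·s⁻³·A⁻²
  (2) Wb·A⁻¹ = V·s·A⁻¹ = kg·m²·s⁻²·A⁻²
  (3) [s] / [kg⁻¹·m⁻²·s⁴·A²] = kg·m²·s⁻³·A⁻²
  (4) kg·m²·s⁻³·A⁻²
  (5) [kg·m²·s⁻³·A⁻¹] / [A] = kg·m²·s⁻³·A⁻²
All reduce to kg·m²·s⁻³·A⁻² except (2), which is kg·m²·s⁻²·A⁻².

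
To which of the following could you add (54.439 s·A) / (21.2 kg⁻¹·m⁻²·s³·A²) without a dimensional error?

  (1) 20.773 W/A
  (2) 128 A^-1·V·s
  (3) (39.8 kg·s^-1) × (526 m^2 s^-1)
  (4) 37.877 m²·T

Reference: [s·A] / [kg⁻¹·m⁻²·s³·A²] = kg·m²·s⁻²·A⁻¹.
Each option:
  (1) W·A⁻¹ = J·s⁻¹·A⁻¹ = kg·m²·s⁻³·A⁻¹
  (2) V·s·A⁻¹ = J·C⁻¹·s·A⁻¹ = kg·m²·s⁻²·A⁻²
  (3) [kg·s⁻¹] · [m²·s⁻¹] = kg·m²·s⁻²
  (4) T·m² = Wb·m⁻²·m² = kg·m²·s⁻²·A⁻¹  ← same
Only (4) matches kg·m²·s⁻²·A⁻¹.

(4)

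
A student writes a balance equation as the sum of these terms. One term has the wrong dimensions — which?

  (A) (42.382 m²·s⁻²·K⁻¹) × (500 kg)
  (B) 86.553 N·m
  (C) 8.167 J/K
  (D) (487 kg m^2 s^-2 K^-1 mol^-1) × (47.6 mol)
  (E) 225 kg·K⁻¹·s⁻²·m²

(B)

Work out the base dimensions of each:
  (A) [m²·s⁻²·K⁻¹] · [kg] = kg·m²·s⁻²·K⁻¹
  (B) N·m = kg·m·s⁻²·m = kg·m²·s⁻²
  (C) J·K⁻¹ = N·m·K⁻¹ = kg·m²·s⁻²·K⁻¹
  (D) [kg·m²·s⁻²·K⁻¹·mol⁻¹] · [mol] = kg·m²·s⁻²·K⁻¹
  (E) kg·m²·s⁻²·K⁻¹
All reduce to kg·m²·s⁻²·K⁻¹ except (B), which is kg·m²·s⁻².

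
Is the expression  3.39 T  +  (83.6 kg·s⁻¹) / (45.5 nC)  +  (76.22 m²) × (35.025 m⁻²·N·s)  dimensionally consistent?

Expand each in SI base units:
  3.39 T:  T = Wb·m⁻² = kg·s⁻²·A⁻¹
  (83.6 kg·s⁻¹) / (45.5 nC):  [kg·s⁻¹] / [s·A] = kg·s⁻²·A⁻¹
  (76.22 m²) × (35.025 m⁻²·N·s):  [m²] · [kg·m⁻¹·s⁻¹] = kg·m·s⁻¹
The terms do not share a single dimension (kg·m·s⁻¹ vs kg·s⁻²·A⁻¹).

No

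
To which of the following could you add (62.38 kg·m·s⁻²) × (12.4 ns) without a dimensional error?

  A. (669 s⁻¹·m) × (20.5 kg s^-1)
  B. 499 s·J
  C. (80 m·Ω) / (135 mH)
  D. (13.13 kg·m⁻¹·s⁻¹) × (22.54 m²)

Reference: [kg·m·s⁻²] · [s] = kg·m·s⁻¹.
Each option:
  A. [m·s⁻¹] · [kg·s⁻¹] = kg·m·s⁻²
  B. J·s = N·m·s = kg·m²·s⁻¹
  C. [kg·m³·s⁻³·A⁻²] / [kg·m²·s⁻²·A⁻²] = m·s⁻¹
  D. [kg·m⁻¹·s⁻¹] · [m²] = kg·m·s⁻¹  ← same
Only D. matches kg·m·s⁻¹.

D.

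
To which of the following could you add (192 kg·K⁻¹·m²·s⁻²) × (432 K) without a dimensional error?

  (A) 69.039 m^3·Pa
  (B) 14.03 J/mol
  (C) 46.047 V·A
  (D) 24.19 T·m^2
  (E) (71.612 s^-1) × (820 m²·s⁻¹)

Reference: [kg·m²·s⁻²·K⁻¹] · [K] = kg·m²·s⁻².
Each option:
  (A) Pa·m³ = N·m⁻²·m³ = kg·m²·s⁻²  ← same
  (B) J·mol⁻¹ = N·m·mol⁻¹ = kg·m²·s⁻²·mol⁻¹
  (C) V·A = J·C⁻¹·A = kg·m²·s⁻³
  (D) T·m² = Wb·m⁻²·m² = kg·m²·s⁻²·A⁻¹
  (E) [s⁻¹] · [m²·s⁻¹] = m²·s⁻²
Only (A) matches kg·m²·s⁻².

(A)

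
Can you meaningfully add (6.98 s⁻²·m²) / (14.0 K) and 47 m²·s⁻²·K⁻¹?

Yes

Work out the base dimensions of each:
  (6.98 s⁻²·m²) / (14.0 K):  [m²·s⁻²] / [K] = m²·s⁻²·K⁻¹
  47 m²·s⁻²·K⁻¹:  m²·s⁻²·K⁻¹
Both are m²·s⁻²·K⁻¹, so they have the same dimensions and can be added.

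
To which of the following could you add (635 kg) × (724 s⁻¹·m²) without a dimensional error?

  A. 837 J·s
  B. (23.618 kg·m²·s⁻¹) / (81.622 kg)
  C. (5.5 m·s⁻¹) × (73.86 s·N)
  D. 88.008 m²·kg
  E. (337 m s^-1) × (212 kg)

Reference: [kg] · [m²·s⁻¹] = kg·m²·s⁻¹.
Each option:
  A. J·s = N·m·s = kg·m²·s⁻¹  ← same
  B. [kg·m²·s⁻¹] / [kg] = m²·s⁻¹
  C. [m·s⁻¹] · [kg·m·s⁻¹] = kg·m²·s⁻²
  D. kg·m²
  E. [m·s⁻¹] · [kg] = kg·m·s⁻¹
Only A. matches kg·m²·s⁻¹.

A.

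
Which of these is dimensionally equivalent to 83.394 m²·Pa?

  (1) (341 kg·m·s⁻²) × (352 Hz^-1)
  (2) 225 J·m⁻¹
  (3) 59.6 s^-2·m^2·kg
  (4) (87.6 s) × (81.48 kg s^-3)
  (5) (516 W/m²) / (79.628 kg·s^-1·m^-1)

(2)

Reference: Pa·m² = N·m⁻²·m² = kg·m·s⁻².
Each option:
  (1) [kg·m·s⁻²] · [s] = kg·m·s⁻¹
  (2) J·m⁻¹ = N·m·m⁻¹ = kg·m·s⁻²  ← same
  (3) kg·m²·s⁻²
  (4) [s] · [kg·s⁻³] = kg·s⁻²
  (5) [kg·s⁻³] / [kg·m⁻¹·s⁻¹] = m·s⁻²
Only (2) matches kg·m·s⁻².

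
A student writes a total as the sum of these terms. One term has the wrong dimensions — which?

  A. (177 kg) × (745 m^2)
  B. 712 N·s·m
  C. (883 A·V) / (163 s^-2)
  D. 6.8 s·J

Work out the base dimensions of each:
  A. [kg] · [m²] = kg·m²
  B. N·m·s = kg·m·s⁻²·m·s = kg·m²·s⁻¹
  C. [kg·m²·s⁻³] / [s⁻²] = kg·m²·s⁻¹
  D. J·s = N·m·s = kg·m²·s⁻¹
All reduce to kg·m²·s⁻¹ except A., which is kg·m².

A.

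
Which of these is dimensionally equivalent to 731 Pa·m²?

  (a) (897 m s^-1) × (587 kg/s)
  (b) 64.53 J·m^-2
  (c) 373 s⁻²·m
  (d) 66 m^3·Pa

(a)

Reference: Pa·m² = N·m⁻²·m² = kg·m·s⁻².
Each option:
  (a) [m·s⁻¹] · [kg·s⁻¹] = kg·m·s⁻²  ← same
  (b) J·m⁻² = N·m·m⁻² = kg·s⁻²
  (c) m·s⁻²
  (d) Pa·m³ = N·m⁻²·m³ = kg·m²·s⁻²
Only (a) matches kg·m·s⁻².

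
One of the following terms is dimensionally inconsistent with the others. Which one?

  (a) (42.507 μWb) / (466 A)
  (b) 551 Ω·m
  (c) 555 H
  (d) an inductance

In SI base units:
  (a) [kg·m²·s⁻²·A⁻¹] / [A] = kg·m²·s⁻²·A⁻²
  (b) Ω·m = V·A⁻¹·m = kg·m³·s⁻³·A⁻²
  (c) H = V·s·A⁻¹ = kg·m²·s⁻²·A⁻²
  (d) [inductance] = kg·m²·s⁻²·A⁻²
All reduce to kg·m²·s⁻²·A⁻² except (b), which is kg·m³·s⁻³·A⁻².

(b)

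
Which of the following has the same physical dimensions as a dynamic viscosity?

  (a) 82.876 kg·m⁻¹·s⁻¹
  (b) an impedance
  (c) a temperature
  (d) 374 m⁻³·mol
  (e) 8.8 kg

(a)

Reference: [dynamic viscosity] = kg·m⁻¹·s⁻¹.
Each option:
  (a) kg·m⁻¹·s⁻¹  ← same
  (b) [impedance] = kg·m²·s⁻³·A⁻²
  (c) [temperature] = K
  (d) m⁻³·mol
  (e) kg
Only (a) matches kg·m⁻¹·s⁻¹.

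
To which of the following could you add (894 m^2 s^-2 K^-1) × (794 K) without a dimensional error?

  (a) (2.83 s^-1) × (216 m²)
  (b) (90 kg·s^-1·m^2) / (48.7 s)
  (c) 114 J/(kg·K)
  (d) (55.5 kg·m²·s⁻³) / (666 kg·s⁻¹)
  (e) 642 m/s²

Reference: [m²·s⁻²·K⁻¹] · [K] = m²·s⁻².
Each option:
  (a) [s⁻¹] · [m²] = m²·s⁻¹
  (b) [kg·m²·s⁻¹] / [s] = kg·m²·s⁻²
  (c) J·kg⁻¹·K⁻¹ = N·m·kg⁻¹·K⁻¹ = m²·s⁻²·K⁻¹
  (d) [kg·m²·s⁻³] / [kg·s⁻¹] = m²·s⁻²  ← same
  (e) m·s⁻²
Only (d) matches m²·s⁻².

(d)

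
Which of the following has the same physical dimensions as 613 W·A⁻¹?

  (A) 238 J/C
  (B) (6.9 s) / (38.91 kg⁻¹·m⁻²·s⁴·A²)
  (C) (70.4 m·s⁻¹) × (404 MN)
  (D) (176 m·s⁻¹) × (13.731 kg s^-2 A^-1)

(A)

Reference: W·A⁻¹ = J·s⁻¹·A⁻¹ = kg·m²·s⁻³·A⁻¹.
Each option:
  (A) J·C⁻¹ = N·m·(s·A)⁻¹ = kg·m²·s⁻³·A⁻¹  ← same
  (B) [s] / [kg⁻¹·m⁻²·s⁴·A²] = kg·m²·s⁻³·A⁻²
  (C) [m·s⁻¹] · [kg·m·s⁻²] = kg·m²·s⁻³
  (D) [m·s⁻¹] · [kg·s⁻²·A⁻¹] = kg·m·s⁻³·A⁻¹
Only (A) matches kg·m²·s⁻³·A⁻¹.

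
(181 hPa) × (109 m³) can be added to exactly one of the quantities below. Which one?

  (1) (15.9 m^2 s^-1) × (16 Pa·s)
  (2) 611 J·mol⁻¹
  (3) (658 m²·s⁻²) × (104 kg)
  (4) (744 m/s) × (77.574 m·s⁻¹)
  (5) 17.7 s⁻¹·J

(3)

Reference: [kg·m⁻¹·s⁻²] · [m³] = kg·m²·s⁻².
Each option:
  (1) [m²·s⁻¹] · [kg·m⁻¹·s⁻¹] = kg·m·s⁻²
  (2) J·mol⁻¹ = N·m·mol⁻¹ = kg·m²·s⁻²·mol⁻¹
  (3) [m²·s⁻²] · [kg] = kg·m²·s⁻²  ← same
  (4) [m·s⁻¹] · [m·s⁻¹] = m²·s⁻²
  (5) J·s⁻¹ = N·m·s⁻¹ = kg·m²·s⁻³
Only (3) matches kg·m²·s⁻².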